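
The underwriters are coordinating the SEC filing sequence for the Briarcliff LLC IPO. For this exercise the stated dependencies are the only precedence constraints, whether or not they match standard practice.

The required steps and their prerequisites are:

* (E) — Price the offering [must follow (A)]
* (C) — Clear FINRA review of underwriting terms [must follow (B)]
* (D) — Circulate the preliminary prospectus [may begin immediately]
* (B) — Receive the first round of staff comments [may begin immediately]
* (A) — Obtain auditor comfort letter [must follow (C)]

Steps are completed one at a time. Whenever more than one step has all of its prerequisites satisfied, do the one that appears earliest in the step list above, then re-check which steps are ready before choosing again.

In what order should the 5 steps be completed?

(D) and (B) have no prerequisites; (D) is listed earlier, so (D) is first.
(B) is the only step now ready → (B).
(C) needed (B), now all done → (C).
(A) is the only step now ready → (A).
Next only (E) has its prerequisites met → (E).

(D) → (B) → (C) → (A) → (E)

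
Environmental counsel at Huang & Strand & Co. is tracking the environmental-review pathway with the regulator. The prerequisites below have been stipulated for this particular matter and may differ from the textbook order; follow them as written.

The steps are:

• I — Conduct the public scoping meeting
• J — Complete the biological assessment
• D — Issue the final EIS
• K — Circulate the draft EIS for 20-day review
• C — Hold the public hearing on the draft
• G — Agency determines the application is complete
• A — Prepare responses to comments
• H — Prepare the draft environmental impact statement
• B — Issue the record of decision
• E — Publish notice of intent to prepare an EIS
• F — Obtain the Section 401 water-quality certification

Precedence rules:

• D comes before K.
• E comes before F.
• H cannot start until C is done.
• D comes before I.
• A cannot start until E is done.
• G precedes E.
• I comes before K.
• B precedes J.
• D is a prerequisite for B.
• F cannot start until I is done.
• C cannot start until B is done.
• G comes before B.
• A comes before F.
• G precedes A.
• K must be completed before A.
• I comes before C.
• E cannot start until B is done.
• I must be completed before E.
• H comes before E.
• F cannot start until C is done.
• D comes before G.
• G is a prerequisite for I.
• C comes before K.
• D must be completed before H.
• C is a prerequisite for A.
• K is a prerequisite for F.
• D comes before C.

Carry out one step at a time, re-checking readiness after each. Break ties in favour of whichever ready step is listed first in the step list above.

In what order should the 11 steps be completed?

Only D has no prerequisites, so it is first.
G is the only step now ready → G.
Ready: I and B. I is listed earlier → I.
B needed D and G, now all done → B.
J and C are both available; J is listed earlier → J.
C needed I, D and B, now all done → C.
K and H are both available; K is listed earlier → K.
H needed D and C, now all done → H.
Next only E has its prerequisites met → E.
A needed K, C, G and E, now all done → A.
That leaves F as the only ready step → F.

D G I B J C K H E A F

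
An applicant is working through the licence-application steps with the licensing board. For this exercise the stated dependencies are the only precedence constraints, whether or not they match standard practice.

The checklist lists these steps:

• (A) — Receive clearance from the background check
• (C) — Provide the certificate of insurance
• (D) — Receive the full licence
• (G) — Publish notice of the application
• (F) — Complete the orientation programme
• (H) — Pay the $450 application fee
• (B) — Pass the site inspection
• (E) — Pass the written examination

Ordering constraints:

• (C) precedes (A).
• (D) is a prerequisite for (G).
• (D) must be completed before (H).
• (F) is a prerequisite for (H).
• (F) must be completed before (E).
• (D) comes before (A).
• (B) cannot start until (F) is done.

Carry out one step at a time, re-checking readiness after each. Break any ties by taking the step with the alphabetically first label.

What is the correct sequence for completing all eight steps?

(C) → (D) → (A) → (F) → (B) → (E) → (G) → (H)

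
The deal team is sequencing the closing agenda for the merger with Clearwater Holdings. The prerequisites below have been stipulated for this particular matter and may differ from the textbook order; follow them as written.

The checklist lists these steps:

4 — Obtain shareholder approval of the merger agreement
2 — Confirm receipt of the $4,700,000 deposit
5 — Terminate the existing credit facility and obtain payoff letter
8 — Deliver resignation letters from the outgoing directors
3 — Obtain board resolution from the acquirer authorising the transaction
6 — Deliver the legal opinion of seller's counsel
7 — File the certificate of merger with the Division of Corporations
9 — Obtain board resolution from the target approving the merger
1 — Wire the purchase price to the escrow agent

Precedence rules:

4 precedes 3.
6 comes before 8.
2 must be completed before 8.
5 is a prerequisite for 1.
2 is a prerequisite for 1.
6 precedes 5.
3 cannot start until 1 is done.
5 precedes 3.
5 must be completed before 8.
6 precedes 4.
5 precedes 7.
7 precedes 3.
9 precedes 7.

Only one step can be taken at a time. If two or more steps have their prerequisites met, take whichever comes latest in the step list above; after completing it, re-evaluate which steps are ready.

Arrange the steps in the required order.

9 6 5 7 2 1 8 4 3

Nothing is required for 9, 6 and 2. 9 is listed later → 9 first.
6 and 2 are both available; 6 is listed later → 6.
5, 2 and 4 are all available; 5 is listed later → 5.
Now 7, 2 and 4 have their prerequisites met. 7 is listed later, so 7 next.
2 and 4 are both available; 2 is listed later → 2.
1 and 8 now also ready, so the ready set is {1, 8, 4}; 1 is listed later → 1.
Now 8 and 4 have their prerequisites met. 8 is listed later, so 8 next.
Next only 4 has its prerequisites met → 4.
3 needed 1, 7, 5 and 4, now all done → 3.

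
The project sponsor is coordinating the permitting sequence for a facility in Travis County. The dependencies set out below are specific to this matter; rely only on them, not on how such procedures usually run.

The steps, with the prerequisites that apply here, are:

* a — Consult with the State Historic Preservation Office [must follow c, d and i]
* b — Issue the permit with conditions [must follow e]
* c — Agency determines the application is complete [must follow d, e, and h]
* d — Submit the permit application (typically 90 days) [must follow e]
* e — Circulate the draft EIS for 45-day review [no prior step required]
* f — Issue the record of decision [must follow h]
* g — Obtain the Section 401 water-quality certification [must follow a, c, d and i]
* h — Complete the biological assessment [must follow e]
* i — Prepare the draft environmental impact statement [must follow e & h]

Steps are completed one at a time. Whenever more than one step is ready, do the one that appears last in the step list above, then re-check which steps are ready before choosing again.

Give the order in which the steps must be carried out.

e, h, i, f, d, c, b, a, g

e is the only step with nothing outstanding, so it goes first.
Now h, d and b have their prerequisites met. h is listed later, so h next.
i and f now also ready, so the ready set is {i, f, d, b}; i is listed later → i.
Now f, d and b have their prerequisites met. f is listed later, so f next.
Now d and b have their prerequisites met. d is listed later, so d next.
Ready: c and b. c is listed later → c.
a now also ready, so the ready set is {b, a}; b is listed later → b.
Next only a has its prerequisites met → a.
That leaves g as the only ready step → g.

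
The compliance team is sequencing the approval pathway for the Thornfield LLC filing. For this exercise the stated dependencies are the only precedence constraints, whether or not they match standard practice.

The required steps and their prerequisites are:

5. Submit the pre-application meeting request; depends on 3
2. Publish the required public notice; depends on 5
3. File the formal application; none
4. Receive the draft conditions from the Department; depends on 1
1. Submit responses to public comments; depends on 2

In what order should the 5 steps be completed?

Only 3 has no prerequisites, so it is first.
5 is the only step now ready → 5.
Next only 2 has its prerequisites met → 2.
That leaves 1 as the only ready step → 1.
That leaves 4 as the only ready step → 4.

3 → 5 → 2 → 1 → 4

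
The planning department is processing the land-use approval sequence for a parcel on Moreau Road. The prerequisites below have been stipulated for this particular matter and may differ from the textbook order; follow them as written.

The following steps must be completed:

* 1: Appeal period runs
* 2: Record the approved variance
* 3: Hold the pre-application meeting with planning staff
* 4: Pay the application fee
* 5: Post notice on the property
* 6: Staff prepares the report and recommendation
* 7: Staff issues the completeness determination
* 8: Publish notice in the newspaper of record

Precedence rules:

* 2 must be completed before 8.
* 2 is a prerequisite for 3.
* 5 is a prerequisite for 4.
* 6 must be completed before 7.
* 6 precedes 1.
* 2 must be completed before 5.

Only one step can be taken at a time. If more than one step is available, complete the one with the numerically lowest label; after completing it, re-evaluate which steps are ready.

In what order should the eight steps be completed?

Nothing is required for 2 and 6. 2 has the earlier label → 2 first.
3, 5 and 8 now also ready, so the ready set is {3, 5, 6, 8}; 3 has the earlier label → 3.
Ready: 5, 6 and 8. 5 has the earlier label → 5.
Now 4, 6 and 8 have their prerequisites met. 4 has the earlier label, so 4 next.
Ready: 6 and 8. 6 has the earlier label → 6.
Now 1, 7 and 8 have their prerequisites met. 1 has the earlier label, so 1 next.
Now 7 and 8 have their prerequisites met. 7 has the earlier label, so 7 next.
8 is the only step now ready → 8.

2 3 5 4 6 1 7 8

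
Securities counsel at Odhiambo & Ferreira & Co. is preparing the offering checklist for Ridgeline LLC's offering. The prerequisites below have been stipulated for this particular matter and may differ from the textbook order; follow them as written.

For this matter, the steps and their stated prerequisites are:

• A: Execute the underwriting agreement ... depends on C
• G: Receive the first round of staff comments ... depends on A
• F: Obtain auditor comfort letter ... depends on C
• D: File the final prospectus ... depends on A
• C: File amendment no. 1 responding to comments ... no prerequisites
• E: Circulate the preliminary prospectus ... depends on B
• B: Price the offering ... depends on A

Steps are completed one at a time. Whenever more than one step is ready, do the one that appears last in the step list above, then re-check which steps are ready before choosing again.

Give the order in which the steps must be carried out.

C is the only step with nothing outstanding, so it goes first.
Now F and A have their prerequisites met. F is listed later, so F next.
A needed C, now all done → A.
Now B, D and G have their prerequisites met. B is listed later, so B next.
E, D and G are all available; E is listed later → E.
Now D and G have their prerequisites met. D is listed later, so D next.
Next only G has its prerequisites met → G.

C → F → A → B → E → D → G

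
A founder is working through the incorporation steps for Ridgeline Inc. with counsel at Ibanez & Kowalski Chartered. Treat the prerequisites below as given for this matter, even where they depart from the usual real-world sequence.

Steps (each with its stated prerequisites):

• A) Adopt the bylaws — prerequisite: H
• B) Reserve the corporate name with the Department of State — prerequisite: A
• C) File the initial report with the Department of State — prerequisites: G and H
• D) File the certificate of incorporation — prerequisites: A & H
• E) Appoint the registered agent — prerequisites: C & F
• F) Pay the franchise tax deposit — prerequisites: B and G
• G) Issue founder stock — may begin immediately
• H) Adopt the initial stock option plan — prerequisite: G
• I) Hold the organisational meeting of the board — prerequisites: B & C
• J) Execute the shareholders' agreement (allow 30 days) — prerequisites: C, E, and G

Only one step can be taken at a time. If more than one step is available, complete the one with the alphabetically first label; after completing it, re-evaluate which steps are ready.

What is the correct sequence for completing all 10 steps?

G, H, A, B, C, D, F, E, I, J

G is the only step with nothing outstanding, so it goes first.
H needed G, now all done → H.
Ready: A and C. A has the earlier label → A.
B, C and D are all available; B has the earlier label → B.
C, D and F are all available; C has the earlier label → C.
I now also ready, so the ready set is {D, F, I}; D has the earlier label → D.
Now F and I have their prerequisites met. F has the earlier label, so F next.
E now also ready, so the ready set is {E, I}; E has the earlier label → E.
J now also ready, so the ready set is {I, J}; I has the earlier label → I.
J is the only step now ready → J.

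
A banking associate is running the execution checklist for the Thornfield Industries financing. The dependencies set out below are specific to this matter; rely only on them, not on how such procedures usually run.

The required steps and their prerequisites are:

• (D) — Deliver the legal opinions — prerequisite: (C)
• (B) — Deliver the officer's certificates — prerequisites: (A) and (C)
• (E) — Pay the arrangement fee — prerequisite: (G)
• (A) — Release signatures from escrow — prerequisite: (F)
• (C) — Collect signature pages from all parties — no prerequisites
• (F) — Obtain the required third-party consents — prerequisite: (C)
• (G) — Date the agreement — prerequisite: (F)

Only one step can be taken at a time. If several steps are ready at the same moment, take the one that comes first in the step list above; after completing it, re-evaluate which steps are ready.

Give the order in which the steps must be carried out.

(C) is the only step with nothing outstanding, so it goes first.
Ready: (D) and (F). (D) is listed earlier → (D).
(F) needed (C), now all done → (F).
(A) and (G) are both available; (A) is listed earlier → (A).
Now (B) and (G) have their prerequisites met. (B) is listed earlier, so (B) next.
Next only (G) has its prerequisites met → (G).
(E) is the only step now ready → (E).

(C), (D), (F), (A), (B), (G), (E)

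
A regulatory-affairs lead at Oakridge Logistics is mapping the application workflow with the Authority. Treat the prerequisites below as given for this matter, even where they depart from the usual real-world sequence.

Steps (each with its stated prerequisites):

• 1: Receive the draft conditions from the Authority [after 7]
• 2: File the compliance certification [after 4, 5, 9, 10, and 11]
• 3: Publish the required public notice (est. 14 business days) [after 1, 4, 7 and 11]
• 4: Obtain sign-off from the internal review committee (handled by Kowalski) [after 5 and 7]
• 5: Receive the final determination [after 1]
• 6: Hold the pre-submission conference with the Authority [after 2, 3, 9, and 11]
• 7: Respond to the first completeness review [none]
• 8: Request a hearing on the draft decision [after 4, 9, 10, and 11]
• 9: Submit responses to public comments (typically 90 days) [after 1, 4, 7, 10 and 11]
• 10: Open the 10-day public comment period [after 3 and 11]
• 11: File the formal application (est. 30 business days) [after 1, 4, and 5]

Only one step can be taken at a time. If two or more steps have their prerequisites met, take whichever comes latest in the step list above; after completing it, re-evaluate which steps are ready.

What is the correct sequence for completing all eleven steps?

7 has no prerequisites → 7 first.
Next only 1 has its prerequisites met → 1.
5 is the only step now ready → 5.
4 needed 7 and 5, now all done → 4.
11 needed 5, 4 and 1, now all done → 11.
3 needed 11, 7, 4 and 1, now all done → 3.
Next only 10 has its prerequisites met → 10.
Next only 9 has its prerequisites met → 9.
8 and 2 are both available; 8 is listed later → 8.
2 is the only step now ready → 2.
Next only 6 has its prerequisites met → 6.

7, 1, 5, 4, 11, 3, 10, 9, 8, 2, 6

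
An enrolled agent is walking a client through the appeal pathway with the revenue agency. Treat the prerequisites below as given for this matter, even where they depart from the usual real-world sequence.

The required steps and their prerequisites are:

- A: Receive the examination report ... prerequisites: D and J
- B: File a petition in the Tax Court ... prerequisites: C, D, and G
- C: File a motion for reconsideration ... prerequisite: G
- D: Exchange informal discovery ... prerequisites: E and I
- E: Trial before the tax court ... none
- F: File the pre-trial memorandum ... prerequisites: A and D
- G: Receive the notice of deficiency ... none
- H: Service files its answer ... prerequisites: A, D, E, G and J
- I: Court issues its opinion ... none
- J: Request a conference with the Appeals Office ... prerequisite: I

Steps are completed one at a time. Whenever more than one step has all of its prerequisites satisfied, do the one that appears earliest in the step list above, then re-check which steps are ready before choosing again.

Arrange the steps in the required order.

E, G, C, I, D, B, J, A, F, H

Nothing is required for E, G and I. E is listed earlier → E first.
Ready: G and I. G is listed earlier → G.
C now also ready, so the ready set is {C, I}; C is listed earlier → C.
Next only I has its prerequisites met → I.
Now D and J have their prerequisites met. D is listed earlier, so D next.
Now B and J have their prerequisites met. B is listed earlier, so B next.
Next only J has its prerequisites met → J.
Next only A has its prerequisites met → A.
Now F and H have their prerequisites met. F is listed earlier, so F next.
H needed A, D, E, G and J, now all done → H.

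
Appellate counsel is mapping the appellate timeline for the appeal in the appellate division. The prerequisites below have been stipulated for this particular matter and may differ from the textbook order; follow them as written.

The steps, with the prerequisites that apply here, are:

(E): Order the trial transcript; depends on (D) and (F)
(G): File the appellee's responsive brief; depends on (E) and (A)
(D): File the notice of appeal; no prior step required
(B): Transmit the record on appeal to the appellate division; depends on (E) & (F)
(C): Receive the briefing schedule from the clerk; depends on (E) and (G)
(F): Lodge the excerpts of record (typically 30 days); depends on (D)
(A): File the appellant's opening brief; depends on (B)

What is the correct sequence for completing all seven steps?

(D) is the only step with nothing outstanding, so it goes first.
(F) needed (D), now all done → (F).
That leaves (E) as the only ready step → (E).
(B) needed (E) and (F), now all done → (B).
Next only (A) has its prerequisites met → (A).
(G) needed (E) and (A), now all done → (G).
(C) needed (E) and (G), now all done → (C).

(D) (F) (E) (B) (A) (G) (C)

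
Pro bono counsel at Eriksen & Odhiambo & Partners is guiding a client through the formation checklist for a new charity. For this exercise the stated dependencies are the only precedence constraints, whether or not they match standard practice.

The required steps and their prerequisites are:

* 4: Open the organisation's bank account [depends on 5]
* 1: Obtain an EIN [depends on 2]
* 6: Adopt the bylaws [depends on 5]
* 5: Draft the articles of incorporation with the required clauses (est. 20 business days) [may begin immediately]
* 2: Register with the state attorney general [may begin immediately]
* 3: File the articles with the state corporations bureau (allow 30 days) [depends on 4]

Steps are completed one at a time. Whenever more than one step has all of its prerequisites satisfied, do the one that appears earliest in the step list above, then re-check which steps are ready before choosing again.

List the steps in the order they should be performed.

5 and 2 have no prerequisites; 5 is listed earlier, so 5 is first.
4, 6 and 2 are all available; 4 is listed earlier → 4.
6, 2 and 3 are all available; 6 is listed earlier → 6.
2 and 3 are both available; 2 is listed earlier → 2.
Now 1 and 3 have their prerequisites met. 1 is listed earlier, so 1 next.
3 needed 4, now all done → 3.

5 → 4 → 6 → 2 → 1 → 3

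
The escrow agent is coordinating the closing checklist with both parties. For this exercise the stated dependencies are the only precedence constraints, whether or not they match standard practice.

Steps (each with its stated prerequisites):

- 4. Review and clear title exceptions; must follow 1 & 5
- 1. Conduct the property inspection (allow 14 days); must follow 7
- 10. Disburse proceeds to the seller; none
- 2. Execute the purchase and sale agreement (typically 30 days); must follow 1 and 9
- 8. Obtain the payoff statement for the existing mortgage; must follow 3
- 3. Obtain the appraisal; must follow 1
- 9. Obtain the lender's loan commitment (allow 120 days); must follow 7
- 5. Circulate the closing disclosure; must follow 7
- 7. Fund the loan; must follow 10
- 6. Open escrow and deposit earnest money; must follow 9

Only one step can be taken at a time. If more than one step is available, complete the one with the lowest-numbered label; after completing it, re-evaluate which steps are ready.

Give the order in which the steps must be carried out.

10 7 1 3 5 4 8 9 2 6

Only 10 has no prerequisites, so it is first.
Next only 7 has its prerequisites met → 7.
1, 5 and 9 are all available; 1 has the earlier label → 1.
3 now also ready, so the ready set is {3, 5, 9}; 3 has the earlier label → 3.
5, 8 and 9 are all available; 5 has the earlier label → 5.
4 now also ready, so the ready set is {4, 8, 9}; 4 has the earlier label → 4.
Ready: 8 and 9. 8 has the earlier label → 8.
Next only 9 has its prerequisites met → 9.
Ready: 2 and 6. 2 has the earlier label → 2.
6 is the only step now ready → 6.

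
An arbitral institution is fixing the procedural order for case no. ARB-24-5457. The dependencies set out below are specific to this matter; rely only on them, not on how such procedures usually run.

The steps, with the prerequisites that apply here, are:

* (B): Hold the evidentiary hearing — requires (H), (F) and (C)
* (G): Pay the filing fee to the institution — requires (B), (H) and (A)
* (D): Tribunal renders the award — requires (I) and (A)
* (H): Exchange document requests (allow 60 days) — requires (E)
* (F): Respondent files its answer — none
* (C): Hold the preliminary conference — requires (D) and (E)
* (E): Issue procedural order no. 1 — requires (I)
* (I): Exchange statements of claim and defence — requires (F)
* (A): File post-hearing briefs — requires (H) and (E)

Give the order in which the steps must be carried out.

(F) → (I) → (E) → (H) → (A) → (D) → (C) → (B) → (G)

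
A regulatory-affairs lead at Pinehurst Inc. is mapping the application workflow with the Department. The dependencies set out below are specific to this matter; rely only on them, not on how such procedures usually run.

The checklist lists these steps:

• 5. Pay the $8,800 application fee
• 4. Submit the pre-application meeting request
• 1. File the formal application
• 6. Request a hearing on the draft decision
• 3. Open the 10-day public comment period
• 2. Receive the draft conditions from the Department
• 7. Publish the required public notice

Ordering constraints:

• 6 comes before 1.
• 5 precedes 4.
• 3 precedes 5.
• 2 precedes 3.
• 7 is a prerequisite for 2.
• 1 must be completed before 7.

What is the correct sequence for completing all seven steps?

6, 1, 7, 2, 3, 5, 4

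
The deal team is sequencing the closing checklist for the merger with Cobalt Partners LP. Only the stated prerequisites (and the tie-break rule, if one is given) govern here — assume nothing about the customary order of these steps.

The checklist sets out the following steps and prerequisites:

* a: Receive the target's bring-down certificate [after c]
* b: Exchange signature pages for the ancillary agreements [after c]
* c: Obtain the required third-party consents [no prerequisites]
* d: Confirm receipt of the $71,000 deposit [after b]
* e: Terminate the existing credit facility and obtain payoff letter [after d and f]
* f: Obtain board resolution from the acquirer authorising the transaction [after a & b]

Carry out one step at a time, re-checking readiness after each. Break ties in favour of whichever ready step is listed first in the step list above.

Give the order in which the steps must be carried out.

c, a, b, d, f, e

c is the only step with nothing outstanding, so it goes first.
Ready: a and b. a is listed earlier → a.
That leaves b as the only ready step → b.
d and f are both available; d is listed earlier → d.
That leaves f as the only ready step → f.
e is the only step now ready → e.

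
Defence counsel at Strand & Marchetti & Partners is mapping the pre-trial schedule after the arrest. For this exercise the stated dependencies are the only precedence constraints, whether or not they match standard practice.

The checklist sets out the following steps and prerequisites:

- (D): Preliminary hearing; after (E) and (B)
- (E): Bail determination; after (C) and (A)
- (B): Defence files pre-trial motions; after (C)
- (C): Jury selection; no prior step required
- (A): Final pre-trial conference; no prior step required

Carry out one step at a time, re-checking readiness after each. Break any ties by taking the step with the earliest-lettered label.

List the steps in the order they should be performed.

(A) and (C) have no prerequisites; (A) has the earlier label, so (A) is first.
(C) is the only step now ready → (C).
(B) and (E) are both available; (B) has the earlier label → (B).
(E) needed (A) and (C), now all done → (E).
Next only (D) has its prerequisites met → (D).

(A), (C), (B), (E), (D)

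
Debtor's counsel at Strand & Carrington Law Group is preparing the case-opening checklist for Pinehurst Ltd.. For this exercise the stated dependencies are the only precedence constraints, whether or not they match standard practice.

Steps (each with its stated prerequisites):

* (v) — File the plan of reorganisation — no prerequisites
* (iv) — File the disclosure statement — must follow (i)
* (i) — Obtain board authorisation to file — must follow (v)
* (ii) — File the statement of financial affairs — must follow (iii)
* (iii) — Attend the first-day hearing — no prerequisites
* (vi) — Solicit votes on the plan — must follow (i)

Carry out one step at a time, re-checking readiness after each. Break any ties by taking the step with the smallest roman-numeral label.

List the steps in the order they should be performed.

(iii), (ii), (v), (i), (iv), (vi)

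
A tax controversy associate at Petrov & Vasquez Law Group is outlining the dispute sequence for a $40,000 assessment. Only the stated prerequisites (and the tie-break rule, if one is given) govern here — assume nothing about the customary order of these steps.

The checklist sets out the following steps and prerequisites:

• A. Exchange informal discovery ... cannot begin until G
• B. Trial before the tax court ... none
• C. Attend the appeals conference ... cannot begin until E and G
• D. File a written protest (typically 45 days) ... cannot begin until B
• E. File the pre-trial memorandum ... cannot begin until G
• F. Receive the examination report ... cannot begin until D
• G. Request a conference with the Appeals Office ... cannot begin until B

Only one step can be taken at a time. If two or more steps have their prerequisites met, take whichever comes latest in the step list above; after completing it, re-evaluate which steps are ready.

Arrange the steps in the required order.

B G E D F C A

B is the only step with nothing outstanding, so it goes first.
Ready: G and D. G is listed later → G.
Now E, D and A have their prerequisites met. E is listed later, so E next.
C now also ready, so the ready set is {D, C, A}; D is listed later → D.
F now also ready, so the ready set is {F, C, A}; F is listed later → F.
C and A are both available; C is listed later → C.
A needed G, now all done → A.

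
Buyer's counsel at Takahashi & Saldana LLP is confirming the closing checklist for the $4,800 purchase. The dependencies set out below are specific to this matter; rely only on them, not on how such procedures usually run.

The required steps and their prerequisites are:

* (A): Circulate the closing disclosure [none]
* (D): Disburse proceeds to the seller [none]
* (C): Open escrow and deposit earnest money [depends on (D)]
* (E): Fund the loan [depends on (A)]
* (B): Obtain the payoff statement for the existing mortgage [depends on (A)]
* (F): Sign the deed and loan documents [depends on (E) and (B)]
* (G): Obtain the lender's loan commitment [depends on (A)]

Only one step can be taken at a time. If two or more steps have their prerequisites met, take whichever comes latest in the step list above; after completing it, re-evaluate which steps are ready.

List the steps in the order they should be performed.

(D) and (A) have no prerequisites; (D) is listed later, so (D) is first.
(C) now also ready, so the ready set is {(C), (A)}; (C) is listed later → (C).
(A) is the only step now ready → (A).
Now (G), (B) and (E) have their prerequisites met. (G) is listed later, so (G) next.
(B) and (E) are both available; (B) is listed later → (B).
That leaves (E) as the only ready step → (E).
(F) needed (B) and (E), now all done → (F).

(D) (C) (A) (G) (B) (E) (F)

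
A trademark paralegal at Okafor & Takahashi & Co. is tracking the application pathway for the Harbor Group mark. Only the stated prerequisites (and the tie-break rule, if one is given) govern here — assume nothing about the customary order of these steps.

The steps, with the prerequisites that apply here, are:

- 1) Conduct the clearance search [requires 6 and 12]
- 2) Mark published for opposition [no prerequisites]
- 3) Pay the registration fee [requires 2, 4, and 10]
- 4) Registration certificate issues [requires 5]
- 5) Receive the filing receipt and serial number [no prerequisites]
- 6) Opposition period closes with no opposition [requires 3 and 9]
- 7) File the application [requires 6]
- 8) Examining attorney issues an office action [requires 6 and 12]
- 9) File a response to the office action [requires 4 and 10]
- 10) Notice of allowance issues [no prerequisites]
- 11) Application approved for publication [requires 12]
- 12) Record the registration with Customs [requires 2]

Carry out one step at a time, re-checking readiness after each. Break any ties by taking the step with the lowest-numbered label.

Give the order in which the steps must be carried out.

2 5 4 10 3 9 6 7 12 1 8 11

Nothing is required for 2, 5 and 10. 2 has the earlier label → 2 first.
Now 5, 10 and 12 have their prerequisites met. 5 has the earlier label, so 5 next.
Now 4, 10 and 12 have their prerequisites met. 4 has the earlier label, so 4 next.
Now 10 and 12 have their prerequisites met. 10 has the earlier label, so 10 next.
3 and 9 now also ready, so the ready set is {3, 9, 12}; 3 has the earlier label → 3.
Now 9 and 12 have their prerequisites met. 9 has the earlier label, so 9 next.
6 now also ready, so the ready set is {6, 12}; 6 has the earlier label → 6.
7 now also ready, so the ready set is {7, 12}; 7 has the earlier label → 7.
That leaves 12 as the only ready step → 12.
Ready: 1, 8 and 11. 1 has the earlier label → 1.
Ready: 8 and 11. 8 has the earlier label → 8.
Next only 11 has its prerequisites met → 11.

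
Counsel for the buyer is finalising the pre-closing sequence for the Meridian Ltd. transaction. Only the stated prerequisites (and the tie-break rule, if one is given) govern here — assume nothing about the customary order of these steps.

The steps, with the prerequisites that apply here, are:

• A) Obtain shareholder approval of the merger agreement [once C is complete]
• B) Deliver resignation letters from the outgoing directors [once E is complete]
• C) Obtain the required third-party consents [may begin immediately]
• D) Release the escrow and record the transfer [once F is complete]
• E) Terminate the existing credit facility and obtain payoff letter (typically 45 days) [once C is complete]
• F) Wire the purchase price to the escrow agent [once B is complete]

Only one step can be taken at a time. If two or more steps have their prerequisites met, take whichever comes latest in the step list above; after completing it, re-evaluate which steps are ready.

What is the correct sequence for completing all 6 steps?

C, E, B, F, D, A

Only C has no prerequisites, so it is first.
E and A are both available; E is listed later → E.
Now B and A have their prerequisites met. B is listed later, so B next.
F now also ready, so the ready set is {F, A}; F is listed later → F.
D now also ready, so the ready set is {D, A}; D is listed later → D.
A needed C, now all done → A.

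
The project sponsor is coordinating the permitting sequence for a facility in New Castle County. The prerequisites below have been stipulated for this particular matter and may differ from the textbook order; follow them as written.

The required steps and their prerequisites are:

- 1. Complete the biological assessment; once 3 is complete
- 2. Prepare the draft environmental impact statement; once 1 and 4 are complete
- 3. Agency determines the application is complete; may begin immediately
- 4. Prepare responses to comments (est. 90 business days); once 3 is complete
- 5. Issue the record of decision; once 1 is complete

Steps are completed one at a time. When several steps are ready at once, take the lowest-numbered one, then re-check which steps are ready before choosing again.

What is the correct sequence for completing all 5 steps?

Only 3 has no prerequisites, so it is first.
Ready: 1 and 4. 1 has the earlier label → 1.
Ready: 4 and 5. 4 has the earlier label → 4.
2 and 5 are both available; 2 has the earlier label → 2.
Next only 5 has its prerequisites met → 5.

3, 1, 4, 2, 5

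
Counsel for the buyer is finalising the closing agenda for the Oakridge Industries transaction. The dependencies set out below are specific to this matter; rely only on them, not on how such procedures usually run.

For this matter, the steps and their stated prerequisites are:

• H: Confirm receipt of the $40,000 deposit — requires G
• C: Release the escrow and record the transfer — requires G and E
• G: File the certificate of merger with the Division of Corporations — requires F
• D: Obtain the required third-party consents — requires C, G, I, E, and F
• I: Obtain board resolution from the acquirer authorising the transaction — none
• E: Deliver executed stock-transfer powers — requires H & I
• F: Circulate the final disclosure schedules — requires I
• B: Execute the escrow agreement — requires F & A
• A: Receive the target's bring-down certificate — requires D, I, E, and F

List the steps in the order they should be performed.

I has no prerequisites → I first.
That leaves F as the only ready step → F.
G needed F, now all done → G.
H needed G, now all done → H.
That leaves E as the only ready step → E.
C is the only step now ready → C.
That leaves D as the only ready step → D.
A is the only step now ready → A.
B is the only step now ready → B.

I F G H E C D A B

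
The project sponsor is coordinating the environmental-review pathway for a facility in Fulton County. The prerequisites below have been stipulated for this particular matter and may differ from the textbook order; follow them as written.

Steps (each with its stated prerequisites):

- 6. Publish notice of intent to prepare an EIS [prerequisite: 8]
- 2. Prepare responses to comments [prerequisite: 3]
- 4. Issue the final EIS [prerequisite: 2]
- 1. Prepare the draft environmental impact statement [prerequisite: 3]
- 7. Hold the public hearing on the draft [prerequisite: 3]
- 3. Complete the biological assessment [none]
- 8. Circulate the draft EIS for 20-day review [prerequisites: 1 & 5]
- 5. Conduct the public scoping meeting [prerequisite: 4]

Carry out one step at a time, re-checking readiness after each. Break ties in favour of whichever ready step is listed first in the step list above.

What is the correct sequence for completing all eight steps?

3, 2, 4, 1, 7, 5, 8, 6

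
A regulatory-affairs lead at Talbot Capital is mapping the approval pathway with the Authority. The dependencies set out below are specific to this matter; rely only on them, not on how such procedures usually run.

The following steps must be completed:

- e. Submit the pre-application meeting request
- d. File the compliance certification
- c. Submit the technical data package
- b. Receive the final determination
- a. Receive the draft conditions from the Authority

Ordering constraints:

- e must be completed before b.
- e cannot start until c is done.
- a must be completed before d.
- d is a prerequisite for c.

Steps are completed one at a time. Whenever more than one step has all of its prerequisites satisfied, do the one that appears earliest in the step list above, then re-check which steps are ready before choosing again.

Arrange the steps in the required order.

a has no prerequisites → a first.
Next only d has its prerequisites met → d.
c is the only step now ready → c.
Next only e has its prerequisites met → e.
That leaves b as the only ready step → b.

a, d, c, e, b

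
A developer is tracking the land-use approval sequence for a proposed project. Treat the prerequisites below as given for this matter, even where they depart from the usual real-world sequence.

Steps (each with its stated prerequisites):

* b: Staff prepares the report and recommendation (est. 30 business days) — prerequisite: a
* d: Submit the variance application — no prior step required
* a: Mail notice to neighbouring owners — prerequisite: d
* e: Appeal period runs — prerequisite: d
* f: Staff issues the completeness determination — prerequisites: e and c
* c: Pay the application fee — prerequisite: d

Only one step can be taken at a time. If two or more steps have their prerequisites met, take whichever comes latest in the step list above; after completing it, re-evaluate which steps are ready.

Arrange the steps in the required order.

d, c, e, f, a, b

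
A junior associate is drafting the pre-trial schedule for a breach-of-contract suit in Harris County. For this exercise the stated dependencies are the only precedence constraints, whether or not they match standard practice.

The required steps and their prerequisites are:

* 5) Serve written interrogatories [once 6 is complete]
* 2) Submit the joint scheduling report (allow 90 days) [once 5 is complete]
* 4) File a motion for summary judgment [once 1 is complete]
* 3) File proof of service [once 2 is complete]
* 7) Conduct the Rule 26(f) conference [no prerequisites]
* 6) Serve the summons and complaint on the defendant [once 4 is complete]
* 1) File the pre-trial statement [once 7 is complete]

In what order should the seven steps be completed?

7 is the only step with nothing outstanding, so it goes first.
1 needed 7, now all done → 1.
4 is the only step now ready → 4.
That leaves 6 as the only ready step → 6.
5 is the only step now ready → 5.
Next only 2 has its prerequisites met → 2.
Next only 3 has its prerequisites met → 3.

7, 1, 4, 6, 5, 2, 3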